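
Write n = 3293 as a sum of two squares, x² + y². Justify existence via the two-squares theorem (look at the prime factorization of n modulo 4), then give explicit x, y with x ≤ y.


Step 1: Factor n = 3293 = 37 · 89.
Step 2: Check the mod-4 condition on each prime factor: 37 ≡ 1 (mod 4), exponent 1; 89 ≡ 1 (mod 4), exponent 1.
All primes ≡ 3 (mod 4) appear to even exponent (or don't appear), so by the two-squares theorem n IS expressible as a sum of two squares.
Step 3: Build a representation. Here n = 37 · 89 is a product of primes ≡ 1 (mod 4). Each prime p ≡ 1 (mod 4) is itself a sum of two squares; find a² by testing p − a² for a perfect square:
  37: 37 − 1² = 36 = 6² ⇒ 37 = 1² + 6².
  89: 89 − 1² = 88, 89 − 2² = 85, 89 − 3² = 80, 89 − 4² = 73, 89 − 5² = 64 = 8² ⇒ 89 = 5² + 8².
  Combine using the Brahmagupta–Fibonacci identity (a² + b²)(c² + d²) = (ac − bd)² + (ad + bc)² = (ac + bd)² + (ad − bc)²:
  37 · 89 = 3293: from (1² + 6²)(5² + 8²), take (1·5 − 6·8, 1·8 + 6·5) = (5 − 48, 8 + 30) = (-43, 38); dropping signs (only squares matter) gives (43, 38); check 43² + 38² = 1849 + 1444 = 3293 ✓.
Step 4: Order so x ≤ y and verify: 38² + 43² = 1444 + 1849 = 3293 = n. ✓

n = 3293 = 38² + 43² (one valid representation with x ≤ y).


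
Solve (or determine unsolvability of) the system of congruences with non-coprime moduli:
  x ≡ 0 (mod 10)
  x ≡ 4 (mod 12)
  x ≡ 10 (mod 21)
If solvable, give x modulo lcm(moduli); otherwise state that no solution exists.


Moduli 10, 12, 21 are not pairwise coprime, so CRT works modulo lcm(m_i) when all pairwise compatibility conditions hold.
Pairwise compatibility: gcd(m_i, m_j) must divide a_i - a_j for every pair.
Merge one congruence at a time:
  Start: x ≡ 0 (mod 10).
  Combine with x ≡ 4 (mod 12): gcd(10, 12) = 2; 4 - 0 = 4, which IS divisible by 2, so compatible.
    Write x = 0 + 10·t and substitute into x ≡ 4 (mod 12): 10·t ≡ 4 − 0 = 4 (mod 12).
    Divide the congruence (and modulus) by g = 2: 5·t ≡ 2 (mod 6).
    The inverse of 5 mod 6 is 5 (since 5·5 = 25 = 4·6 + 1), so t ≡ 5·2 = 10 ≡ 4 (mod 6).
    Then x = 0 + 10·4 = 40, valid modulo lcm(10, 12) = 60: x ≡ 40 (mod 60).
  Combine with x ≡ 10 (mod 21): gcd(60, 21) = 3; 10 - 40 = -30, which IS divisible by 3, so compatible.
    Write x = 40 + 60·t and substitute into x ≡ 10 (mod 21): 60·t ≡ 10 − 40 = -30 (mod 21).
    Divide the congruence (and modulus) by g = 3: 20·t ≡ -10 (mod 7).
    Reduce coefficients mod 7: 6·t ≡ 4 (mod 7).
    The inverse of 6 mod 7 is 6 (since 6·6 = 36 = 5·7 + 1), so t ≡ 6·4 = 24 ≡ 3 (mod 7).
    Then x = 40 + 60·3 = 220, valid modulo lcm(60, 21) = 420: x ≡ 220 (mod 420).
Verify: 220 mod 10 = 0, 220 mod 12 = 4, 220 mod 21 = 10.

x ≡ 220 (mod 420).


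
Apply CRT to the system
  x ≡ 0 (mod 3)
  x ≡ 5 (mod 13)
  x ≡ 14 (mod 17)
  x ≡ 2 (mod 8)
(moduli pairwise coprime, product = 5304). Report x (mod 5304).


Product of moduli M = 3 · 13 · 17 · 8 = 5304.
Merge one congruence at a time:
  Start: x ≡ 0 (mod 3).
  Combine with x ≡ 5 (mod 13); new modulus lcm = 39.
    Write x = 0 + 3·t and substitute into x ≡ 5 (mod 13): 3·t ≡ 5 − 0 = 5 (mod 13).
    The inverse of 3 mod 13 is 9 (since 3·9 = 27 = 2·13 + 1), so t ≡ 9·5 = 45 ≡ 6 (mod 13).
    Then x = 0 + 3·6 = 18, valid modulo lcm(3, 13) = 39: x ≡ 18 (mod 39).
  Combine with x ≡ 14 (mod 17); new modulus lcm = 663.
    Write x = 18 + 39·t and substitute into x ≡ 14 (mod 17): 39·t ≡ 14 − 18 = -4 (mod 17).
    Reduce coefficients mod 17: 5·t ≡ 13 (mod 17).
    The inverse of 5 mod 17 is 7 (since 5·7 = 35 = 2·17 + 1), so t ≡ 7·13 = 91 ≡ 6 (mod 17).
    Then x = 18 + 39·6 = 252, valid modulo lcm(39, 17) = 663: x ≡ 252 (mod 663).
  Combine with x ≡ 2 (mod 8); new modulus lcm = 5304.
    Write x = 252 + 663·t and substitute into x ≡ 2 (mod 8): 663·t ≡ 2 − 252 = -250 (mod 8).
    Reduce coefficients mod 8: 7·t ≡ 6 (mod 8).
    The inverse of 7 mod 8 is 7 (since 7·7 = 49 = 6·8 + 1), so t ≡ 7·6 = 42 ≡ 2 (mod 8).
    Then x = 252 + 663·2 = 1578, valid modulo lcm(663, 8) = 5304: x ≡ 1578 (mod 5304).
Verify against each original: 1578 mod 3 = 0, 1578 mod 13 = 5, 1578 mod 17 = 14, 1578 mod 8 = 2.

x ≡ 1578 (mod 5304).


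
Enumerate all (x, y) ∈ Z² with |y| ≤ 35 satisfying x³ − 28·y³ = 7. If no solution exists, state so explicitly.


The equation is x³ - 28y³ = 7. For fixed y, x³ = 28·y³ + 7, so a solution requires the RHS to be a perfect cube.
Strategy: iterate y from -35 to 35, compute RHS = 28·y³ + 7, and check whether it is a (positive or negative) perfect cube.
Check small values of y:
  y = 0: RHS = 7 is not a perfect cube.
  y = 1: RHS = 35 is not a perfect cube.
  y = -1: RHS = -21 is not a perfect cube.
  y = 2: RHS = 231 is not a perfect cube.
  y = -2: RHS = -217 is not a perfect cube.
  y = 3: RHS = 763 is not a perfect cube.
  y = -3: RHS = -749 is not a perfect cube.
Continuing the search up to |y| = 35 finds no solutions either.
No (x, y) in the scanned range satisfies the equation.

No integer solutions with |y| ≤ 35.


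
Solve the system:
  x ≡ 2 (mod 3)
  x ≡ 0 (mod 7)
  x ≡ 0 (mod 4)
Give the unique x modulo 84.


Moduli 3, 7, 4 are pairwise coprime; by CRT there is a unique solution modulo M = 3 · 7 · 4 = 84.
Solve pairwise, accumulating the modulus:
  Start with x ≡ 2 (mod 3).
  Combine with x ≡ 0 (mod 7): since gcd(3, 7) = 1, we get a unique residue mod 21.
    Write x = 2 + 3·t and substitute into x ≡ 0 (mod 7): 3·t ≡ 0 − 2 = -2 (mod 7).
    Reduce coefficients mod 7: 3·t ≡ 5 (mod 7).
    The inverse of 3 mod 7 is 5 (since 3·5 = 15 = 2·7 + 1), so t ≡ 5·5 = 25 ≡ 4 (mod 7).
    Then x = 2 + 3·4 = 14, valid modulo lcm(3, 7) = 21: x ≡ 14 (mod 21).
  Combine with x ≡ 0 (mod 4): since gcd(21, 4) = 1, we get a unique residue mod 84.
    Write x = 14 + 21·t and substitute into x ≡ 0 (mod 4): 21·t ≡ 0 − 14 = -14 (mod 4).
    Reduce coefficients mod 4: 1·t ≡ 2 (mod 4).
    So t ≡ 2 (mod 4).
    Then x = 14 + 21·2 = 56, valid modulo lcm(21, 4) = 84: x ≡ 56 (mod 84).
Verify: 56 mod 3 = 2 ✓, 56 mod 7 = 0 ✓, 56 mod 4 = 0 ✓.

x ≡ 56 (mod 84).


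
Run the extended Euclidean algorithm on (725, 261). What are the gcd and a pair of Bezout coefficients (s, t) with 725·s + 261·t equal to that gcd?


Euclidean algorithm on (725, 261) — divide until remainder is 0:
  725 = 2 · 261 + 203
  261 = 1 · 203 + 58
  203 = 3 · 58 + 29
  58 = 2 · 29 + 0
gcd(725, 261) = 29.
Track Bezout coefficients alongside the remainders: start with r₀ = 725 = a·1 + b·0 (s = 1, t = 0) and r₁ = 261 = a·0 + b·1 (s = 0, t = 1); each new remainder r_{k+1} = r_{k-1} − q_k·r_k inherits s_{k+1} = s_{k-1} − q_k·s_k, t_{k+1} = t_{k-1} − q_k·t_k, so r_k = a·s_k + b·t_k at every step:
  q = 2: r = 203, s = 1 − 2·0 = 1, t = 0 − 2·1 = -2  (check: 725·1 + 261·(-2) = 203)
  q = 1: r = 58, s = 0 − 1·1 = -1, t = 1 − 1·(-2) = 3  (check: 725·(-1) + 261·3 = 58)
  q = 3: r = 29, s = 1 − 3·(-1) = 4, t = -2 − 3·3 = -11  (check: 725·4 + 261·(-11) = 29)
The row with r = 29 (the gcd) gives the Bezout coefficients s = 4, t = -11.
Result: 725 · (4) + 261 · (-11) = 29.

gcd(725, 261) = 29; s = 4, t = -11 (check: 725·4 + 261·(-11) = 29).


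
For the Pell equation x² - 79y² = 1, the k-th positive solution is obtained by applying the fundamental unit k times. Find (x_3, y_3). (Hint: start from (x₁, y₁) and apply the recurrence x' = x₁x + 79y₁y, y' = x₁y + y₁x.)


Step 1: Find the fundamental solution (x₁, y₁) of x² - 79y² = 1.
  Expand √79 as a continued fraction. a₀ = ⌊√79⌋ = 8; iterate m_{k+1} = d_k·a_k − m_k, d_{k+1} = (79 − m_{k+1}²)/d_k, a_{k+1} = ⌊(a₀ + m_{k+1})/d_{k+1}⌋ (starting m₀ = 0, d₀ = 1), with convergents p_k = a_k·p_{k-1} + p_{k-2}, q_k = a_k·q_{k-1} + q_{k-2} (p₋₁ = 1, q₋₁ = 0):
  k = 0: a₀ = 8; p₀/q₀ = 8/1; p₀² − 79·q₀² = 64 − 79 = -15.
  k = 1: m = 8, d = 15, a = ⌊(8 + 8)/15⌋ = 1; p/q = (1·8 + 1)/(1·1 + 0) = 9/1; p² − 79·q² = 81 − 79 = 2.
  k = 2: m = 7, d = 2, a = ⌊(8 + 7)/2⌋ = 7; p/q = (7·9 + 8)/(7·1 + 1) = 71/8; p² − 79·q² = 5041 − 5056 = -15.
  k = 3: m = 7, d = 15, a = ⌊(8 + 7)/15⌋ = 1; p/q = (1·71 + 9)/(1·8 + 1) = 80/9; p² − 79·q² = 6400 − 6399 = 1.
  The first convergent with p² − 79·q² = 1 gives the fundamental solution (x₁, y₁) = (80, 9).
Step 2: Apply the recurrence (x_{n+1}, y_{n+1}) = (x₁x_n + 79y₁y_n, x₁y_n + y₁x_n) repeatedly.
  From (x_1, y_1) = (80, 9): x_2 = 80·80 + 79·9·9 = 12799; y_2 = 80·9 + 9·80 = 1440.
  From (x_2, y_2) = (12799, 1440): x_3 = 80·12799 + 79·9·1440 = 2047760; y_3 = 80·1440 + 9·12799 = 230391.
Step 3: Verify x_3² - 79·y_3² = 4193321017600 - 4193321017599 = 1 (should be 1). ✓

(x_1, y_1) = (80, 9); (x_3, y_3) = (2047760, 230391).


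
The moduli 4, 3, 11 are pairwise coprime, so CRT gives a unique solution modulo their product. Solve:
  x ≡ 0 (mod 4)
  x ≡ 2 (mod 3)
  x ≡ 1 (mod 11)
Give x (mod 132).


Moduli 4, 3, 11 are pairwise coprime; by CRT there is a unique solution modulo M = 4 · 3 · 11 = 132.
Solve pairwise, accumulating the modulus:
  Start with x ≡ 0 (mod 4).
  Combine with x ≡ 2 (mod 3): since gcd(4, 3) = 1, we get a unique residue mod 12.
    Write x = 0 + 4·t and substitute into x ≡ 2 (mod 3): 4·t ≡ 2 − 0 = 2 (mod 3).
    Reduce coefficients mod 3: 1·t ≡ 2 (mod 3).
    So t ≡ 2 (mod 3).
    Then x = 0 + 4·2 = 8, valid modulo lcm(4, 3) = 12: x ≡ 8 (mod 12).
  Combine with x ≡ 1 (mod 11): since gcd(12, 11) = 1, we get a unique residue mod 132.
    Write x = 8 + 12·t and substitute into x ≡ 1 (mod 11): 12·t ≡ 1 − 8 = -7 (mod 11).
    Reduce coefficients mod 11: 1·t ≡ 4 (mod 11).
    So t ≡ 4 (mod 11).
    Then x = 8 + 12·4 = 56, valid modulo lcm(12, 11) = 132: x ≡ 56 (mod 132).
Verify: 56 mod 4 = 0 ✓, 56 mod 3 = 2 ✓, 56 mod 11 = 1 ✓.

x ≡ 56 (mod 132).


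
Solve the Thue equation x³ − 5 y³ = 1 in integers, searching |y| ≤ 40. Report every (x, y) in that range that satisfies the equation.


The equation is x³ - 5y³ = 1. For fixed y, x³ = 5·y³ + 1, so a solution requires the RHS to be a perfect cube.
Strategy: iterate y from -40 to 40, compute RHS = 5·y³ + 1, and check whether it is a (positive or negative) perfect cube.
Check small values of y:
  y = 0: RHS = 1 = (1)³ ⇒ x = 1 works.
  y = 1: RHS = 6 is not a perfect cube.
  y = -1: RHS = -4 is not a perfect cube.
  y = 2: RHS = 41 is not a perfect cube.
  y = -2: RHS = -39 is not a perfect cube.
  y = 3: RHS = 136 is not a perfect cube.
  y = -3: RHS = -134 is not a perfect cube.
Continuing the search up to |y| = 40 finds no further solutions beyond those listed.
Collected solutions: (1, 0).

Solutions (with |y| ≤ 40): (1, 0).


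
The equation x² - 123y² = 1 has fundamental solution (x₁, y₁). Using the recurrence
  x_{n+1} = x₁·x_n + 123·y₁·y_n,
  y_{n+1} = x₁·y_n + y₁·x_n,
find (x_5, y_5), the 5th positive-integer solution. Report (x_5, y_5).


Step 1: Find the fundamental solution (x₁, y₁) of x² - 123y² = 1.
  Expand √123 as a continued fraction. a₀ = ⌊√123⌋ = 11; iterate m_{k+1} = d_k·a_k − m_k, d_{k+1} = (123 − m_{k+1}²)/d_k, a_{k+1} = ⌊(a₀ + m_{k+1})/d_{k+1}⌋ (starting m₀ = 0, d₀ = 1), with convergents p_k = a_k·p_{k-1} + p_{k-2}, q_k = a_k·q_{k-1} + q_{k-2} (p₋₁ = 1, q₋₁ = 0):
  k = 0: a₀ = 11; p₀/q₀ = 11/1; p₀² − 123·q₀² = 121 − 123 = -2.
  k = 1: m = 11, d = 2, a = ⌊(11 + 11)/2⌋ = 11; p/q = (11·11 + 1)/(11·1 + 0) = 122/11; p² − 123·q² = 14884 − 14883 = 1.
  The first convergent with p² − 123·q² = 1 gives the fundamental solution (x₁, y₁) = (122, 11).
Step 2: Apply the recurrence (x_{n+1}, y_{n+1}) = (x₁x_n + 123y₁y_n, x₁y_n + y₁x_n) repeatedly.
  From (x_1, y_1) = (122, 11): x_2 = 122·122 + 123·11·11 = 29767; y_2 = 122·11 + 11·122 = 2684.
  From (x_2, y_2) = (29767, 2684): x_3 = 122·29767 + 123·11·2684 = 7263026; y_3 = 122·2684 + 11·29767 = 654885.
  From (x_3, y_3) = (7263026, 654885): x_4 = 122·7263026 + 123·11·654885 = 1772148577; y_4 = 122·654885 + 11·7263026 = 159789256.
  From (x_4, y_4) = (1772148577, 159789256): x_5 = 122·1772148577 + 123·11·159789256 = 432396989762; y_5 = 122·159789256 + 11·1772148577 = 38987923579.
Step 3: Verify x_5² - 123·y_5² = 186967156755239132816644 - 186967156755239132816643 = 1 (should be 1). ✓

(x_1, y_1) = (122, 11); (x_5, y_5) = (432396989762, 38987923579).


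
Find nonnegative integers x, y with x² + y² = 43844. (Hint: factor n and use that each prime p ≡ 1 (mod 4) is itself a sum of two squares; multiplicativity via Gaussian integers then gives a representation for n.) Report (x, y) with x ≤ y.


Step 1: Factor n = 43844 = 2^2 · 97 · 113.
Step 2: Check the mod-4 condition on each prime factor: 2 = 2 (special); 97 ≡ 1 (mod 4), exponent 1; 113 ≡ 1 (mod 4), exponent 1.
All primes ≡ 3 (mod 4) appear to even exponent (or don't appear), so by the two-squares theorem n IS expressible as a sum of two squares.
Step 3: Build a representation. Group n = k² · m with k = 2 and m = 97 · 113 = 10961 (a product of primes ≡ 1 (mod 4)); a representation of m scales to one of n via (k·x)² + (k·y)² = k²(x² + y²). Each prime p ≡ 1 (mod 4) is itself a sum of two squares; find a² by testing p − a² for a perfect square:
  97: 97 − 1² = 96, 97 − 2² = 93, 97 − 3² = 88, 97 − 4² = 81 = 9² ⇒ 97 = 4² + 9².
  113: 113 − 1² = 112, 113 − 2² = 109, 113 − 3² = 104, 113 − 4² = 97, 113 − 5² = 88, 113 − 6² = 77, 113 − 7² = 64 = 8² ⇒ 113 = 7² + 8².
  Combine using the Brahmagupta–Fibonacci identity (a² + b²)(c² + d²) = (ac − bd)² + (ad + bc)² = (ac + bd)² + (ad − bc)²:
  97 · 113 = 10961: from (4² + 9²)(7² + 8²), take (4·7 − 9·8, 4·8 + 9·7) = (28 − 72, 32 + 63) = (-44, 95); dropping signs (only squares matter) gives (44, 95); check 44² + 95² = 1936 + 9025 = 10961 ✓.
  Scale by k = 2: (2·44, 2·95) = (88, 190).
Step 4: Order so x ≤ y and verify: 88² + 190² = 7744 + 36100 = 43844 = n. ✓

n = 43844 = 88² + 190² (one valid representation with x ≤ y).


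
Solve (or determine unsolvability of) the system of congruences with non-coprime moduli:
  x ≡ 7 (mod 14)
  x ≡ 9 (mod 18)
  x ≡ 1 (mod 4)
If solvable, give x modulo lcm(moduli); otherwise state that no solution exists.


Moduli 14, 18, 4 are not pairwise coprime, so CRT works modulo lcm(m_i) when all pairwise compatibility conditions hold.
Pairwise compatibility: gcd(m_i, m_j) must divide a_i - a_j for every pair.
Merge one congruence at a time:
  Start: x ≡ 7 (mod 14).
  Combine with x ≡ 9 (mod 18): gcd(14, 18) = 2; 9 - 7 = 2, which IS divisible by 2, so compatible.
    Write x = 7 + 14·t and substitute into x ≡ 9 (mod 18): 14·t ≡ 9 − 7 = 2 (mod 18).
    Divide the congruence (and modulus) by g = 2: 7·t ≡ 1 (mod 9).
    The inverse of 7 mod 9 is 4 (since 7·4 = 28 = 3·9 + 1), so t ≡ 4·1 = 4 ≡ 4 (mod 9).
    Then x = 7 + 14·4 = 63, valid modulo lcm(14, 18) = 126: x ≡ 63 (mod 126).
  Combine with x ≡ 1 (mod 4): gcd(126, 4) = 2; 1 - 63 = -62, which IS divisible by 2, so compatible.
    Write x = 63 + 126·t and substitute into x ≡ 1 (mod 4): 126·t ≡ 1 − 63 = -62 (mod 4).
    Divide the congruence (and modulus) by g = 2: 63·t ≡ -31 (mod 2).
    Reduce coefficients mod 2: 1·t ≡ 1 (mod 2).
    So t ≡ 1 (mod 2).
    Then x = 63 + 126·1 = 189, valid modulo lcm(126, 4) = 252: x ≡ 189 (mod 252).
Verify: 189 mod 14 = 7, 189 mod 18 = 9, 189 mod 4 = 1.

x ≡ 189 (mod 252).


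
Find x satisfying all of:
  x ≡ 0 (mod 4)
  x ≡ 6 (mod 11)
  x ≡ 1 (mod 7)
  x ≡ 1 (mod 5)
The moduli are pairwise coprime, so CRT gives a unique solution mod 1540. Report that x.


Product of moduli M = 4 · 11 · 7 · 5 = 1540.
Merge one congruence at a time:
  Start: x ≡ 0 (mod 4).
  Combine with x ≡ 6 (mod 11); new modulus lcm = 44.
    Write x = 0 + 4·t and substitute into x ≡ 6 (mod 11): 4·t ≡ 6 − 0 = 6 (mod 11).
    The inverse of 4 mod 11 is 3 (since 4·3 = 12 = 1·11 + 1), so t ≡ 3·6 = 18 ≡ 7 (mod 11).
    Then x = 0 + 4·7 = 28, valid modulo lcm(4, 11) = 44: x ≡ 28 (mod 44).
  Combine with x ≡ 1 (mod 7); new modulus lcm = 308.
    Write x = 28 + 44·t and substitute into x ≡ 1 (mod 7): 44·t ≡ 1 − 28 = -27 (mod 7).
    Reduce coefficients mod 7: 2·t ≡ 1 (mod 7).
    The inverse of 2 mod 7 is 4 (since 2·4 = 8 = 1·7 + 1), so t ≡ 4·1 = 4 ≡ 4 (mod 7).
    Then x = 28 + 44·4 = 204, valid modulo lcm(44, 7) = 308: x ≡ 204 (mod 308).
  Combine with x ≡ 1 (mod 5); new modulus lcm = 1540.
    Write x = 204 + 308·t and substitute into x ≡ 1 (mod 5): 308·t ≡ 1 − 204 = -203 (mod 5).
    Reduce coefficients mod 5: 3·t ≡ 2 (mod 5).
    The inverse of 3 mod 5 is 2 (since 3·2 = 6 = 1·5 + 1), so t ≡ 2·2 = 4 ≡ 4 (mod 5).
    Then x = 204 + 308·4 = 1436, valid modulo lcm(308, 5) = 1540: x ≡ 1436 (mod 1540).
Verify against each original: 1436 mod 4 = 0, 1436 mod 11 = 6, 1436 mod 7 = 1, 1436 mod 5 = 1.

x ≡ 1436 (mod 1540).


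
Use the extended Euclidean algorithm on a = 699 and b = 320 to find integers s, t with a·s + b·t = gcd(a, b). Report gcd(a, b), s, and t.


Euclidean algorithm on (699, 320) — divide until remainder is 0:
  699 = 2 · 320 + 59
  320 = 5 · 59 + 25
  59 = 2 · 25 + 9
  25 = 2 · 9 + 7
  9 = 1 · 7 + 2
  7 = 3 · 2 + 1
  2 = 2 · 1 + 0
gcd(699, 320) = 1.
Track Bezout coefficients alongside the remainders: start with r₀ = 699 = a·1 + b·0 (s = 1, t = 0) and r₁ = 320 = a·0 + b·1 (s = 0, t = 1); each new remainder r_{k+1} = r_{k-1} − q_k·r_k inherits s_{k+1} = s_{k-1} − q_k·s_k, t_{k+1} = t_{k-1} − q_k·t_k, so r_k = a·s_k + b·t_k at every step:
  q = 2: r = 59, s = 1 − 2·0 = 1, t = 0 − 2·1 = -2  (check: 699·1 + 320·(-2) = 59)
  q = 5: r = 25, s = 0 − 5·1 = -5, t = 1 − 5·(-2) = 11  (check: 699·(-5) + 320·11 = 25)
  q = 2: r = 9, s = 1 − 2·(-5) = 11, t = -2 − 2·11 = -24  (check: 699·11 + 320·(-24) = 9)
  q = 2: r = 7, s = -5 − 2·11 = -27, t = 11 − 2·(-24) = 59  (check: 699·(-27) + 320·59 = 7)
  q = 1: r = 2, s = 11 − 1·(-27) = 38, t = -24 − 1·59 = -83  (check: 699·38 + 320·(-83) = 2)
  q = 3: r = 1, s = -27 − 3·38 = -141, t = 59 − 3·(-83) = 308  (check: 699·(-141) + 320·308 = 1)
The row with r = 1 (the gcd) gives the Bezout coefficients s = -141, t = 308.
Result: 699 · (-141) + 320 · (308) = 1.

gcd(699, 320) = 1; s = -141, t = 308 (check: 699·(-141) + 320·308 = 1).


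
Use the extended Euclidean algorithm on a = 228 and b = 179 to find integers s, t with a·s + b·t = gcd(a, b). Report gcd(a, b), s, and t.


Euclidean algorithm on (228, 179) — divide until remainder is 0:
  228 = 1 · 179 + 49
  179 = 3 · 49 + 32
  49 = 1 · 32 + 17
  32 = 1 · 17 + 15
  17 = 1 · 15 + 2
  15 = 7 · 2 + 1
  2 = 2 · 1 + 0
gcd(228, 179) = 1.
Track Bezout coefficients alongside the remainders: start with r₀ = 228 = a·1 + b·0 (s = 1, t = 0) and r₁ = 179 = a·0 + b·1 (s = 0, t = 1); each new remainder r_{k+1} = r_{k-1} − q_k·r_k inherits s_{k+1} = s_{k-1} − q_k·s_k, t_{k+1} = t_{k-1} − q_k·t_k, so r_k = a·s_k + b·t_k at every step:
  q = 1: r = 49, s = 1 − 1·0 = 1, t = 0 − 1·1 = -1  (check: 228·1 + 179·(-1) = 49)
  q = 3: r = 32, s = 0 − 3·1 = -3, t = 1 − 3·(-1) = 4  (check: 228·(-3) + 179·4 = 32)
  q = 1: r = 17, s = 1 − 1·(-3) = 4, t = -1 − 1·4 = -5  (check: 228·4 + 179·(-5) = 17)
  q = 1: r = 15, s = -3 − 1·4 = -7, t = 4 − 1·(-5) = 9  (check: 228·(-7) + 179·9 = 15)
  q = 1: r = 2, s = 4 − 1·(-7) = 11, t = -5 − 1·9 = -14  (check: 228·11 + 179·(-14) = 2)
  q = 7: r = 1, s = -7 − 7·11 = -84, t = 9 − 7·(-14) = 107  (check: 228·(-84) + 179·107 = 1)
The row with r = 1 (the gcd) gives the Bezout coefficients s = -84, t = 107.
Result: 228 · (-84) + 179 · (107) = 1.

gcd(228, 179) = 1; s = -84, t = 107 (check: 228·(-84) + 179·107 = 1).


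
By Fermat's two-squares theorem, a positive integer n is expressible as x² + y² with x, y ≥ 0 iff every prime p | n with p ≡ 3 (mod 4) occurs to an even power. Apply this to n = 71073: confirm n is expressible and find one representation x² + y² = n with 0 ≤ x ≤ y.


Step 1: Factor n = 71073 = 3^2 · 53 · 149.
Step 2: Check the mod-4 condition on each prime factor: 3 ≡ 3 (mod 4), exponent 2 (must be even); 53 ≡ 1 (mod 4), exponent 1; 149 ≡ 1 (mod 4), exponent 1.
All primes ≡ 3 (mod 4) appear to even exponent (or don't appear), so by the two-squares theorem n IS expressible as a sum of two squares.
Step 3: Build a representation. Group n = k² · m with k = 3 and m = 53 · 149 = 7897 (a product of primes ≡ 1 (mod 4)); a representation of m scales to one of n via (k·x)² + (k·y)² = k²(x² + y²). Each prime p ≡ 1 (mod 4) is itself a sum of two squares; find a² by testing p − a² for a perfect square:
  53: 53 − 1² = 52, 53 − 2² = 49 = 7² ⇒ 53 = 2² + 7².
  149: 149 − 1² = 148, 149 − 2² = 145, 149 − 3² = 140, 149 − 4² = 133, 149 − 5² = 124, 149 − 6² = 113, 149 − 7² = 100 = 10² ⇒ 149 = 7² + 10².
  Combine using the Brahmagupta–Fibonacci identity (a² + b²)(c² + d²) = (ac − bd)² + (ad + bc)² = (ac + bd)² + (ad − bc)²:
  53 · 149 = 7897: from (2² + 7²)(7² + 10²), take (2·7 − 7·10, 2·10 + 7·7) = (14 − 70, 20 + 49) = (-56, 69); dropping signs (only squares matter) gives (56, 69); check 56² + 69² = 3136 + 4761 = 7897 ✓.
  Scale by k = 3: (3·56, 3·69) = (168, 207).
Step 4: Order so x ≤ y and verify: 168² + 207² = 28224 + 42849 = 71073 = n. ✓

n = 71073 = 168² + 207² (one valid representation with x ≤ y).


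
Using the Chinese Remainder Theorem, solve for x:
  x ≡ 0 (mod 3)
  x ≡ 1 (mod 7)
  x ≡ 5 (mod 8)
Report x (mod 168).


Moduli 3, 7, 8 are pairwise coprime; by CRT there is a unique solution modulo M = 3 · 7 · 8 = 168.
Solve pairwise, accumulating the modulus:
  Start with x ≡ 0 (mod 3).
  Combine with x ≡ 1 (mod 7): since gcd(3, 7) = 1, we get a unique residue mod 21.
    Write x = 0 + 3·t and substitute into x ≡ 1 (mod 7): 3·t ≡ 1 − 0 = 1 (mod 7).
    The inverse of 3 mod 7 is 5 (since 3·5 = 15 = 2·7 + 1), so t ≡ 5·1 = 5 ≡ 5 (mod 7).
    Then x = 0 + 3·5 = 15, valid modulo lcm(3, 7) = 21: x ≡ 15 (mod 21).
  Combine with x ≡ 5 (mod 8): since gcd(21, 8) = 1, we get a unique residue mod 168.
    Write x = 15 + 21·t and substitute into x ≡ 5 (mod 8): 21·t ≡ 5 − 15 = -10 (mod 8).
    Reduce coefficients mod 8: 5·t ≡ 6 (mod 8).
    The inverse of 5 mod 8 is 5 (since 5·5 = 25 = 3·8 + 1), so t ≡ 5·6 = 30 ≡ 6 (mod 8).
    Then x = 15 + 21·6 = 141, valid modulo lcm(21, 8) = 168: x ≡ 141 (mod 168).
Verify: 141 mod 3 = 0 ✓, 141 mod 7 = 1 ✓, 141 mod 8 = 5 ✓.

x ≡ 141 (mod 168).


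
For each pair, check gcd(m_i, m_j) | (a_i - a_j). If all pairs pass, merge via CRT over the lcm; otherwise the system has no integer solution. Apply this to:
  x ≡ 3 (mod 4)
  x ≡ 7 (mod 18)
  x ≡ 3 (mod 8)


Moduli 4, 18, 8 are not pairwise coprime, so CRT works modulo lcm(m_i) when all pairwise compatibility conditions hold.
Pairwise compatibility: gcd(m_i, m_j) must divide a_i - a_j for every pair.
Merge one congruence at a time:
  Start: x ≡ 3 (mod 4).
  Combine with x ≡ 7 (mod 18): gcd(4, 18) = 2; 7 - 3 = 4, which IS divisible by 2, so compatible.
    Write x = 3 + 4·t and substitute into x ≡ 7 (mod 18): 4·t ≡ 7 − 3 = 4 (mod 18).
    Divide the congruence (and modulus) by g = 2: 2·t ≡ 2 (mod 9).
    The inverse of 2 mod 9 is 5 (since 2·5 = 10 = 1·9 + 1), so t ≡ 5·2 = 10 ≡ 1 (mod 9).
    Then x = 3 + 4·1 = 7, valid modulo lcm(4, 18) = 36: x ≡ 7 (mod 36).
  Combine with x ≡ 3 (mod 8): gcd(36, 8) = 4; 3 - 7 = -4, which IS divisible by 4, so compatible.
    Write x = 7 + 36·t and substitute into x ≡ 3 (mod 8): 36·t ≡ 3 − 7 = -4 (mod 8).
    Divide the congruence (and modulus) by g = 4: 9·t ≡ -1 (mod 2).
    Reduce coefficients mod 2: 1·t ≡ 1 (mod 2).
    So t ≡ 1 (mod 2).
    Then x = 7 + 36·1 = 43, valid modulo lcm(36, 8) = 72: x ≡ 43 (mod 72).
Verify: 43 mod 4 = 3, 43 mod 18 = 7, 43 mod 8 = 3.

x ≡ 43 (mod 72).


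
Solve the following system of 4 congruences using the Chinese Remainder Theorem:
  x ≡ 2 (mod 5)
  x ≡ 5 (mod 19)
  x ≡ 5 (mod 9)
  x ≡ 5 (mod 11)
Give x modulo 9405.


Product of moduli M = 5 · 19 · 9 · 11 = 9405.
Merge one congruence at a time:
  Start: x ≡ 2 (mod 5).
  Combine with x ≡ 5 (mod 19); new modulus lcm = 95.
    Write x = 2 + 5·t and substitute into x ≡ 5 (mod 19): 5·t ≡ 5 − 2 = 3 (mod 19).
    The inverse of 5 mod 19 is 4 (since 5·4 = 20 = 1·19 + 1), so t ≡ 4·3 = 12 ≡ 12 (mod 19).
    Then x = 2 + 5·12 = 62, valid modulo lcm(5, 19) = 95: x ≡ 62 (mod 95).
  Combine with x ≡ 5 (mod 9); new modulus lcm = 855.
    Write x = 62 + 95·t and substitute into x ≡ 5 (mod 9): 95·t ≡ 5 − 62 = -57 (mod 9).
    Reduce coefficients mod 9: 5·t ≡ 6 (mod 9).
    The inverse of 5 mod 9 is 2 (since 5·2 = 10 = 1·9 + 1), so t ≡ 2·6 = 12 ≡ 3 (mod 9).
    Then x = 62 + 95·3 = 347, valid modulo lcm(95, 9) = 855: x ≡ 347 (mod 855).
  Combine with x ≡ 5 (mod 11); new modulus lcm = 9405.
    Write x = 347 + 855·t and substitute into x ≡ 5 (mod 11): 855·t ≡ 5 − 347 = -342 (mod 11).
    Reduce coefficients mod 11: 8·t ≡ 10 (mod 11).
    The inverse of 8 mod 11 is 7 (since 8·7 = 56 = 5·11 + 1), so t ≡ 7·10 = 70 ≡ 4 (mod 11).
    Then x = 347 + 855·4 = 3767, valid modulo lcm(855, 11) = 9405: x ≡ 3767 (mod 9405).
Verify against each original: 3767 mod 5 = 2, 3767 mod 19 = 5, 3767 mod 9 = 5, 3767 mod 11 = 5.

x ≡ 3767 (mod 9405).


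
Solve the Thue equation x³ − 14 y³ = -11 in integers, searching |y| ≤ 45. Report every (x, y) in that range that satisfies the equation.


The equation is x³ - 14y³ = -11. For fixed y, x³ = 14·y³ − 11, so a solution requires the RHS to be a perfect cube.
Strategy: iterate y from -45 to 45, compute RHS = 14·y³ − 11, and check whether it is a (positive or negative) perfect cube.
Check small values of y:
  y = 0: RHS = -11 is not a perfect cube.
  y = 1: RHS = 3 is not a perfect cube.
  y = -1: RHS = -25 is not a perfect cube.
  y = 2: RHS = 101 is not a perfect cube.
  y = -2: RHS = -123 is not a perfect cube.
  y = 3: RHS = 367 is not a perfect cube.
  y = -3: RHS = -389 is not a perfect cube.
Continuing the search up to |y| = 45 finds no solutions either.
No (x, y) in the scanned range satisfies the equation.

No integer solutions with |y| ≤ 45.


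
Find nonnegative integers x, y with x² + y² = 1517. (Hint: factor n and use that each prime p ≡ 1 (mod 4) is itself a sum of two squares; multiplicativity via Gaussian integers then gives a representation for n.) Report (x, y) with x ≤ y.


Step 1: Factor n = 1517 = 37 · 41.
Step 2: Check the mod-4 condition on each prime factor: 37 ≡ 1 (mod 4), exponent 1; 41 ≡ 1 (mod 4), exponent 1.
All primes ≡ 3 (mod 4) appear to even exponent (or don't appear), so by the two-squares theorem n IS expressible as a sum of two squares.
Step 3: Build a representation. Here n = 37 · 41 is a product of primes ≡ 1 (mod 4). Each prime p ≡ 1 (mod 4) is itself a sum of two squares; find a² by testing p − a² for a perfect square:
  37: 37 − 1² = 36 = 6² ⇒ 37 = 1² + 6².
  41: 41 − 1² = 40, 41 − 2² = 37, 41 − 3² = 32, 41 − 4² = 25 = 5² ⇒ 41 = 4² + 5².
  Combine using the Brahmagupta–Fibonacci identity (a² + b²)(c² + d²) = (ac − bd)² + (ad + bc)² = (ac + bd)² + (ad − bc)²:
  37 · 41 = 1517: from (1² + 6²)(4² + 5²), take (1·4 − 6·5, 1·5 + 6·4) = (4 − 30, 5 + 24) = (-26, 29); dropping signs (only squares matter) gives (26, 29); check 26² + 29² = 676 + 841 = 1517 ✓.
Step 4: Order so x ≤ y and verify: 26² + 29² = 676 + 841 = 1517 = n. ✓

n = 1517 = 26² + 29² (one valid representation with x ≤ y).


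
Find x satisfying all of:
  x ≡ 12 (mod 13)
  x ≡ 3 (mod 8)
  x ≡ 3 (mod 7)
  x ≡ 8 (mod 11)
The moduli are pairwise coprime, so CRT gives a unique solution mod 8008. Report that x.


Product of moduli M = 13 · 8 · 7 · 11 = 8008.
Merge one congruence at a time:
  Start: x ≡ 12 (mod 13).
  Combine with x ≡ 3 (mod 8); new modulus lcm = 104.
    Write x = 12 + 13·t and substitute into x ≡ 3 (mod 8): 13·t ≡ 3 − 12 = -9 (mod 8).
    Reduce coefficients mod 8: 5·t ≡ 7 (mod 8).
    The inverse of 5 mod 8 is 5 (since 5·5 = 25 = 3·8 + 1), so t ≡ 5·7 = 35 ≡ 3 (mod 8).
    Then x = 12 + 13·3 = 51, valid modulo lcm(13, 8) = 104: x ≡ 51 (mod 104).
  Combine with x ≡ 3 (mod 7); new modulus lcm = 728.
    Write x = 51 + 104·t and substitute into x ≡ 3 (mod 7): 104·t ≡ 3 − 51 = -48 (mod 7).
    Reduce coefficients mod 7: 6·t ≡ 1 (mod 7).
    The inverse of 6 mod 7 is 6 (since 6·6 = 36 = 5·7 + 1), so t ≡ 6·1 = 6 ≡ 6 (mod 7).
    Then x = 51 + 104·6 = 675, valid modulo lcm(104, 7) = 728: x ≡ 675 (mod 728).
  Combine with x ≡ 8 (mod 11); new modulus lcm = 8008.
    Write x = 675 + 728·t and substitute into x ≡ 8 (mod 11): 728·t ≡ 8 − 675 = -667 (mod 11).
    Reduce coefficients mod 11: 2·t ≡ 4 (mod 11).
    The inverse of 2 mod 11 is 6 (since 2·6 = 12 = 1·11 + 1), so t ≡ 6·4 = 24 ≡ 2 (mod 11).
    Then x = 675 + 728·2 = 2131, valid modulo lcm(728, 11) = 8008: x ≡ 2131 (mod 8008).
Verify against each original: 2131 mod 13 = 12, 2131 mod 8 = 3, 2131 mod 7 = 3, 2131 mod 11 = 8.

x ≡ 2131 (mod 8008).


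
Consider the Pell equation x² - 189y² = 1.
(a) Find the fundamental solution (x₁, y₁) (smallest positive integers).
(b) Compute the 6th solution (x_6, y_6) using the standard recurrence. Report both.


Step 1: Find the fundamental solution (x₁, y₁) of x² - 189y² = 1.
  Expand √189 as a continued fraction. a₀ = ⌊√189⌋ = 13; iterate m_{k+1} = d_k·a_k − m_k, d_{k+1} = (189 − m_{k+1}²)/d_k, a_{k+1} = ⌊(a₀ + m_{k+1})/d_{k+1}⌋ (starting m₀ = 0, d₀ = 1), with convergents p_k = a_k·p_{k-1} + p_{k-2}, q_k = a_k·q_{k-1} + q_{k-2} (p₋₁ = 1, q₋₁ = 0):
  k = 0: a₀ = 13; p₀/q₀ = 13/1; p₀² − 189·q₀² = 169 − 189 = -20.
  k = 1: m = 13, d = 20, a = ⌊(13 + 13)/20⌋ = 1; p/q = (1·13 + 1)/(1·1 + 0) = 14/1; p² − 189·q² = 196 − 189 = 7.
  k = 2: m = 7, d = 7, a = ⌊(13 + 7)/7⌋ = 2; p/q = (2·14 + 13)/(2·1 + 1) = 41/3; p² − 189·q² = 1681 − 1701 = -20.
  k = 3: m = 7, d = 20, a = ⌊(13 + 7)/20⌋ = 1; p/q = (1·41 + 14)/(1·3 + 1) = 55/4; p² − 189·q² = 3025 − 3024 = 1.
  The first convergent with p² − 189·q² = 1 gives the fundamental solution (x₁, y₁) = (55, 4).
Step 2: Apply the recurrence (x_{n+1}, y_{n+1}) = (x₁x_n + 189y₁y_n, x₁y_n + y₁x_n) repeatedly.
  From (x_1, y_1) = (55, 4): x_2 = 55·55 + 189·4·4 = 6049; y_2 = 55·4 + 4·55 = 440.
  From (x_2, y_2) = (6049, 440): x_3 = 55·6049 + 189·4·440 = 665335; y_3 = 55·440 + 4·6049 = 48396.
  From (x_3, y_3) = (665335, 48396): x_4 = 55·665335 + 189·4·48396 = 73180801; y_4 = 55·48396 + 4·665335 = 5323120.
  From (x_4, y_4) = (73180801, 5323120): x_5 = 55·73180801 + 189·4·5323120 = 8049222775; y_5 = 55·5323120 + 4·73180801 = 585494804.
  From (x_5, y_5) = (8049222775, 585494804): x_6 = 55·8049222775 + 189·4·585494804 = 885341324449; y_6 = 55·585494804 + 4·8049222775 = 64399105320.
Step 3: Verify x_6² - 189·y_6² = 783829260777109485153601 - 783829260777109485153600 = 1 (should be 1). ✓

(x_1, y_1) = (55, 4); (x_6, y_6) = (885341324449, 64399105320).


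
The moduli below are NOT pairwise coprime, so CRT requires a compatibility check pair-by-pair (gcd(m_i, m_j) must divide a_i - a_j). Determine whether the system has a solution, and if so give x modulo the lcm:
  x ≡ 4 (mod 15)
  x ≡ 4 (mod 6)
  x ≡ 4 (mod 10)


Moduli 15, 6, 10 are not pairwise coprime, so CRT works modulo lcm(m_i) when all pairwise compatibility conditions hold.
Pairwise compatibility: gcd(m_i, m_j) must divide a_i - a_j for every pair.
Merge one congruence at a time:
  Start: x ≡ 4 (mod 15).
  Combine with x ≡ 4 (mod 6): gcd(15, 6) = 3; 4 - 4 = 0, which IS divisible by 3, so compatible.
    Write x = 4 + 15·t and substitute into x ≡ 4 (mod 6): 15·t ≡ 4 − 4 = 0 (mod 6).
    Divide the congruence (and modulus) by g = 3: 5·t ≡ 0 (mod 2).
    Reduce coefficients mod 2: 1·t ≡ 0 (mod 2).
    So t ≡ 0 (mod 2).
    Then x = 4 + 15·0 = 4, valid modulo lcm(15, 6) = 30: x ≡ 4 (mod 30).
  Combine with x ≡ 4 (mod 10): gcd(30, 10) = 10; 4 - 4 = 0, which IS divisible by 10, so compatible.
    Write x = 4 + 30·t and substitute into x ≡ 4 (mod 10): 30·t ≡ 4 − 4 = 0 (mod 10).
    Divide the congruence (and modulus) by g = 10: 3·t ≡ 0 (mod 1).
    Modulo 1 every t works; take t = 0.
    Then x = 4 + 30·0 = 4, valid modulo lcm(30, 10) = 30: x ≡ 4 (mod 30).
Verify: 4 mod 15 = 4, 4 mod 6 = 4, 4 mod 10 = 4.

x ≡ 4 (mod 30).


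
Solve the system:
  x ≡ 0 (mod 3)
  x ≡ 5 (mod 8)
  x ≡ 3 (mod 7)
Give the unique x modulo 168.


Moduli 3, 8, 7 are pairwise coprime; by CRT there is a unique solution modulo M = 3 · 8 · 7 = 168.
Solve pairwise, accumulating the modulus:
  Start with x ≡ 0 (mod 3).
  Combine with x ≡ 5 (mod 8): since gcd(3, 8) = 1, we get a unique residue mod 24.
    Write x = 0 + 3·t and substitute into x ≡ 5 (mod 8): 3·t ≡ 5 − 0 = 5 (mod 8).
    The inverse of 3 mod 8 is 3 (since 3·3 = 9 = 1·8 + 1), so t ≡ 3·5 = 15 ≡ 7 (mod 8).
    Then x = 0 + 3·7 = 21, valid modulo lcm(3, 8) = 24: x ≡ 21 (mod 24).
  Combine with x ≡ 3 (mod 7): since gcd(24, 7) = 1, we get a unique residue mod 168.
    Write x = 21 + 24·t and substitute into x ≡ 3 (mod 7): 24·t ≡ 3 − 21 = -18 (mod 7).
    Reduce coefficients mod 7: 3·t ≡ 3 (mod 7).
    The inverse of 3 mod 7 is 5 (since 3·5 = 15 = 2·7 + 1), so t ≡ 5·3 = 15 ≡ 1 (mod 7).
    Then x = 21 + 24·1 = 45, valid modulo lcm(24, 7) = 168: x ≡ 45 (mod 168).
Verify: 45 mod 3 = 0 ✓, 45 mod 8 = 5 ✓, 45 mod 7 = 3 ✓.

x ≡ 45 (mod 168).


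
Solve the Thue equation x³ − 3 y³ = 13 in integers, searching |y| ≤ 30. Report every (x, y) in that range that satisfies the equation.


The equation is x³ - 3y³ = 13. For fixed y, x³ = 3·y³ + 13, so a solution requires the RHS to be a perfect cube.
Strategy: iterate y from -30 to 30, compute RHS = 3·y³ + 13, and check whether it is a (positive or negative) perfect cube.
Check small values of y:
  y = 0: RHS = 13 is not a perfect cube.
  y = 1: RHS = 16 is not a perfect cube.
  y = -1: RHS = 10 is not a perfect cube.
  y = 2: RHS = 37 is not a perfect cube.
  y = -2: RHS = -11 is not a perfect cube.
  y = 3: RHS = 94 is not a perfect cube.
  y = -3: RHS = -68 is not a perfect cube.
Continuing the search up to |y| = 30 finds no solutions either.
No (x, y) in the scanned range satisfies the equation.

No integer solutions with |y| ≤ 30.


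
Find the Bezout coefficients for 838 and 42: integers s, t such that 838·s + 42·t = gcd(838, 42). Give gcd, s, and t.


Euclidean algorithm on (838, 42) — divide until remainder is 0:
  838 = 19 · 42 + 40
  42 = 1 · 40 + 2
  40 = 20 · 2 + 0
gcd(838, 42) = 2.
Track Bezout coefficients alongside the remainders: start with r₀ = 838 = a·1 + b·0 (s = 1, t = 0) and r₁ = 42 = a·0 + b·1 (s = 0, t = 1); each new remainder r_{k+1} = r_{k-1} − q_k·r_k inherits s_{k+1} = s_{k-1} − q_k·s_k, t_{k+1} = t_{k-1} − q_k·t_k, so r_k = a·s_k + b·t_k at every step:
  q = 19: r = 40, s = 1 − 19·0 = 1, t = 0 − 19·1 = -19  (check: 838·1 + 42·(-19) = 40)
  q = 1: r = 2, s = 0 − 1·1 = -1, t = 1 − 1·(-19) = 20  (check: 838·(-1) + 42·20 = 2)
The row with r = 2 (the gcd) gives the Bezout coefficients s = -1, t = 20.
Result: 838 · (-1) + 42 · (20) = 2.

gcd(838, 42) = 2; s = -1, t = 20 (check: 838·(-1) + 42·20 = 2).


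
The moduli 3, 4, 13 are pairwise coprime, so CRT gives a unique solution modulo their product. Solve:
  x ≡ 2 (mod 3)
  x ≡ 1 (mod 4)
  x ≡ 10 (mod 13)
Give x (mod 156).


Moduli 3, 4, 13 are pairwise coprime; by CRT there is a unique solution modulo M = 3 · 4 · 13 = 156.
Solve pairwise, accumulating the modulus:
  Start with x ≡ 2 (mod 3).
  Combine with x ≡ 1 (mod 4): since gcd(3, 4) = 1, we get a unique residue mod 12.
    Write x = 2 + 3·t and substitute into x ≡ 1 (mod 4): 3·t ≡ 1 − 2 = -1 (mod 4).
    Reduce coefficients mod 4: 3·t ≡ 3 (mod 4).
    The inverse of 3 mod 4 is 3 (since 3·3 = 9 = 2·4 + 1), so t ≡ 3·3 = 9 ≡ 1 (mod 4).
    Then x = 2 + 3·1 = 5, valid modulo lcm(3, 4) = 12: x ≡ 5 (mod 12).
  Combine with x ≡ 10 (mod 13): since gcd(12, 13) = 1, we get a unique residue mod 156.
    Write x = 5 + 12·t and substitute into x ≡ 10 (mod 13): 12·t ≡ 10 − 5 = 5 (mod 13).
    The inverse of 12 mod 13 is 12 (since 12·12 = 144 = 11·13 + 1), so t ≡ 12·5 = 60 ≡ 8 (mod 13).
    Then x = 5 + 12·8 = 101, valid modulo lcm(12, 13) = 156: x ≡ 101 (mod 156).
Verify: 101 mod 3 = 2 ✓, 101 mod 4 = 1 ✓, 101 mod 13 = 10 ✓.

x ≡ 101 (mod 156).


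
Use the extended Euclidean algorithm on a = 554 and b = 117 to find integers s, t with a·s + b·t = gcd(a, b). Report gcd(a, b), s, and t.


Euclidean algorithm on (554, 117) — divide until remainder is 0:
  554 = 4 · 117 + 86
  117 = 1 · 86 + 31
  86 = 2 · 31 + 24
  31 = 1 · 24 + 7
  24 = 3 · 7 + 3
  7 = 2 · 3 + 1
  3 = 3 · 1 + 0
gcd(554, 117) = 1.
Track Bezout coefficients alongside the remainders: start with r₀ = 554 = a·1 + b·0 (s = 1, t = 0) and r₁ = 117 = a·0 + b·1 (s = 0, t = 1); each new remainder r_{k+1} = r_{k-1} − q_k·r_k inherits s_{k+1} = s_{k-1} − q_k·s_k, t_{k+1} = t_{k-1} − q_k·t_k, so r_k = a·s_k + b·t_k at every step:
  q = 4: r = 86, s = 1 − 4·0 = 1, t = 0 − 4·1 = -4  (check: 554·1 + 117·(-4) = 86)
  q = 1: r = 31, s = 0 − 1·1 = -1, t = 1 − 1·(-4) = 5  (check: 554·(-1) + 117·5 = 31)
  q = 2: r = 24, s = 1 − 2·(-1) = 3, t = -4 − 2·5 = -14  (check: 554·3 + 117·(-14) = 24)
  q = 1: r = 7, s = -1 − 1·3 = -4, t = 5 − 1·(-14) = 19  (check: 554·(-4) + 117·19 = 7)
  q = 3: r = 3, s = 3 − 3·(-4) = 15, t = -14 − 3·19 = -71  (check: 554·15 + 117·(-71) = 3)
  q = 2: r = 1, s = -4 − 2·15 = -34, t = 19 − 2·(-71) = 161  (check: 554·(-34) + 117·161 = 1)
The row with r = 1 (the gcd) gives the Bezout coefficients s = -34, t = 161.
Result: 554 · (-34) + 117 · (161) = 1.

gcd(554, 117) = 1; s = -34, t = 161 (check: 554·(-34) + 117·161 = 1).


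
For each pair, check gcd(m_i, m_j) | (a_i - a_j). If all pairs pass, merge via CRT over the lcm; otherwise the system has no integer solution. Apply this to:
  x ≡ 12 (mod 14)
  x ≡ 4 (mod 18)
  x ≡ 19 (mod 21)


Moduli 14, 18, 21 are not pairwise coprime, so CRT works modulo lcm(m_i) when all pairwise compatibility conditions hold.
Pairwise compatibility: gcd(m_i, m_j) must divide a_i - a_j for every pair.
Merge one congruence at a time:
  Start: x ≡ 12 (mod 14).
  Combine with x ≡ 4 (mod 18): gcd(14, 18) = 2; 4 - 12 = -8, which IS divisible by 2, so compatible.
    Write x = 12 + 14·t and substitute into x ≡ 4 (mod 18): 14·t ≡ 4 − 12 = -8 (mod 18).
    Divide the congruence (and modulus) by g = 2: 7·t ≡ -4 (mod 9).
    Reduce coefficients mod 9: 7·t ≡ 5 (mod 9).
    The inverse of 7 mod 9 is 4 (since 7·4 = 28 = 3·9 + 1), so t ≡ 4·5 = 20 ≡ 2 (mod 9).
    Then x = 12 + 14·2 = 40, valid modulo lcm(14, 18) = 126: x ≡ 40 (mod 126).
  Combine with x ≡ 19 (mod 21): gcd(126, 21) = 21; 19 - 40 = -21, which IS divisible by 21, so compatible.
    Write x = 40 + 126·t and substitute into x ≡ 19 (mod 21): 126·t ≡ 19 − 40 = -21 (mod 21).
    Divide the congruence (and modulus) by g = 21: 6·t ≡ -1 (mod 1).
    Modulo 1 every t works; take t = 0.
    Then x = 40 + 126·0 = 40, valid modulo lcm(126, 21) = 126: x ≡ 40 (mod 126).
Verify: 40 mod 14 = 12, 40 mod 18 = 4, 40 mod 21 = 19.

x ≡ 40 (mod 126).


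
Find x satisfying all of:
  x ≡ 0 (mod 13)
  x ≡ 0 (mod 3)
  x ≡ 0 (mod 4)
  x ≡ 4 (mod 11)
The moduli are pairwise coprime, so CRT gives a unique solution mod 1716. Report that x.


Product of moduli M = 13 · 3 · 4 · 11 = 1716.
Merge one congruence at a time:
  Start: x ≡ 0 (mod 13).
  Combine with x ≡ 0 (mod 3); new modulus lcm = 39.
    Write x = 0 + 13·t and substitute into x ≡ 0 (mod 3): 13·t ≡ 0 − 0 = 0 (mod 3).
    Reduce coefficients mod 3: 1·t ≡ 0 (mod 3).
    So t ≡ 0 (mod 3).
    Then x = 0 + 13·0 = 0, valid modulo lcm(13, 3) = 39: x ≡ 0 (mod 39).
  Combine with x ≡ 0 (mod 4); new modulus lcm = 156.
    Write x = 0 + 39·t and substitute into x ≡ 0 (mod 4): 39·t ≡ 0 − 0 = 0 (mod 4).
    Reduce coefficients mod 4: 3·t ≡ 0 (mod 4).
    The inverse of 3 mod 4 is 3 (since 3·3 = 9 = 2·4 + 1), so t ≡ 3·0 = 0 ≡ 0 (mod 4).
    Then x = 0 + 39·0 = 0, valid modulo lcm(39, 4) = 156: x ≡ 0 (mod 156).
  Combine with x ≡ 4 (mod 11); new modulus lcm = 1716.
    Write x = 0 + 156·t and substitute into x ≡ 4 (mod 11): 156·t ≡ 4 − 0 = 4 (mod 11).
    Reduce coefficients mod 11: 2·t ≡ 4 (mod 11).
    The inverse of 2 mod 11 is 6 (since 2·6 = 12 = 1·11 + 1), so t ≡ 6·4 = 24 ≡ 2 (mod 11).
    Then x = 0 + 156·2 = 312, valid modulo lcm(156, 11) = 1716: x ≡ 312 (mod 1716).
Verify against each original: 312 mod 13 = 0, 312 mod 3 = 0, 312 mod 4 = 0, 312 mod 11 = 4.

x ≡ 312 (mod 1716).
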